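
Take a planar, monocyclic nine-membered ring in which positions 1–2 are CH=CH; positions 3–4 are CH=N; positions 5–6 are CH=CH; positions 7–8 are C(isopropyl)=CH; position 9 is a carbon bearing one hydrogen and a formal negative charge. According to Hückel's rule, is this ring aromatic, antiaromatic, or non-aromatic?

Every ring atom contributes a p orbital perpendicular to the ring (each doubly-bonded ring atom is sp² with one p-orbital electron; each sp² =N– keeps its lone pair in-plane and puts one electron into the π system; the carbanion's lone pair occupies the p orbital), so the π system is cyclic and fully conjugated.
π-electron count: 4 × 2 = 8 from the double-bond units + 2 from the CH(-) atom = 10.
That gives a 4n+2 count (10, n = 2).

Aromatic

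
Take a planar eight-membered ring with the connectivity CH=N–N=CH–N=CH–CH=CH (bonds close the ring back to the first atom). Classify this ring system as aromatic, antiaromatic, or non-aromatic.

Antiaromatic

Every ring atom contributes a p orbital perpendicular to the ring (every atom in a ring double bond is sp² and brings one electron to the p orbital; each sp² =N– keeps its lone pair in-plane and puts one electron into the π system), so the π system is cyclic and fully conjugated.
Tallying contributions gives 4 × 2 = 8 from the 4 double-bond units.
A 4n π count (8, n = 2) in a planar conjugated ring means antiaromatic.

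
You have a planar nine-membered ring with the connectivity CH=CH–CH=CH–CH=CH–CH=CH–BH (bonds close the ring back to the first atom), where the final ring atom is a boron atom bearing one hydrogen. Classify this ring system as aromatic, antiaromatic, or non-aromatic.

Antiaromatic

Every ring atom contributes a p orbital perpendicular to the ring (every atom in a ring double bond is sp² and brings one electron to the p orbital; the boron has an empty p orbital), so the π system is cyclic and fully conjugated.
Counting π electrons: 4 × 2 = 8 from the double-bond units + 0 from the BH atom = 8.
A 4n π count (8, n = 2) in a planar conjugated ring means antiaromatic.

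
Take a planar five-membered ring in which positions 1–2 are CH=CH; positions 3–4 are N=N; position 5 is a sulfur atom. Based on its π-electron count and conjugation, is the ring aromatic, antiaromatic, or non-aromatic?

Aromatic

Every ring atom contributes a p orbital perpendicular to the ring (every atom in a ring double bond is sp² and brings one electron to the p orbital; the doubly-bonded nitrogens are pyridine-type — their lone pairs lie in the ring plane, leaving one electron in the p orbital; the sulfur donates one lone pair from its p orbital), so the π system is cyclic and fully conjugated.
Adding the contributions, 2 × 2 = 4 from the double-bond units + 2 from the S atom = 6.
That gives a 4n+2 count (6, n = 1).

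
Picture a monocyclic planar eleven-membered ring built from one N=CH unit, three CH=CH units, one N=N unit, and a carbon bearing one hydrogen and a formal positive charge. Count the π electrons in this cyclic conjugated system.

10

The p orbitals form a continuous loop: each doubly-bonded ring atom is sp² with one p-orbital electron; the doubly-bonded nitrogens are pyridine-type — their lone pairs lie in the ring plane, leaving one electron in the p orbital; the carbocation has an empty p orbital. The ring is fully conjugated.
π-electron count: 5 × 2 = 10 from the double-bond units + 0 from the CH(+) atom = 10.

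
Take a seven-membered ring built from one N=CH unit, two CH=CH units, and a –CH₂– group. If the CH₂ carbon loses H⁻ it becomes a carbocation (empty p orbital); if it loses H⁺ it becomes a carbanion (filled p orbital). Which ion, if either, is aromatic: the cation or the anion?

Both ions have a continuous loop of p orbitals — each ring atom is sp².
Cation: 3 × 2 + 0 = 6 π electrons → 4(1)+2, aromatic.
Anion: 3 × 2 + 2 = 8 π electrons → 4(2), antiaromatic.

The cation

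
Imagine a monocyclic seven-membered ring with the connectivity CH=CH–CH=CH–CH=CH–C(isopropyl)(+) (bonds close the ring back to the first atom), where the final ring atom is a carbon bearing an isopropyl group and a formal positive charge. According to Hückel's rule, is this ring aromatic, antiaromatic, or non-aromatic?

The p orbitals form a continuous loop: the double-bond atoms are sp², each contributing one p electron; the carbocation has an empty p orbital. The ring is fully conjugated.
π-electron count: 3 × 2 = 6 from the double-bond units + 0 from the C(isopropyl)(+) atom = 6.
Since 6 = 4·1 + 2, the ring meets the 4n+2 criterion.

Aromatic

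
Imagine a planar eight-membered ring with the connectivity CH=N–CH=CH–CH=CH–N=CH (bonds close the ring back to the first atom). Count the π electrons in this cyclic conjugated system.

8

All ring atoms are sp² and supply a p orbital to the ring (every atom in a ring double bond is sp² and brings one electron to the p orbital; each =N– nitrogen is pyridine-type (lone pair in the sp² plane, one electron in the p orbital)); the conjugation is uninterrupted.
Counting π electrons: 4 × 2 = 8 from the 4 double-bond units.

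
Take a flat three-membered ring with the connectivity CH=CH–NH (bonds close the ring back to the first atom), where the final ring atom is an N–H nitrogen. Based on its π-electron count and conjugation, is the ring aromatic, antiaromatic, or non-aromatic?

The p orbitals form a continuous loop: every atom in a ring double bond is sp² and brings one electron to the p orbital; the pyrrole-type nitrogen donates its lone pair from the p orbital. The ring is fully conjugated.
Tallying contributions gives 1 × 2 = 2 from the double-bond unit + 2 from the NH atom = 4.
A 4n π count (4, n = 1) in a planar conjugated ring means antiaromatic.

Antiaromatic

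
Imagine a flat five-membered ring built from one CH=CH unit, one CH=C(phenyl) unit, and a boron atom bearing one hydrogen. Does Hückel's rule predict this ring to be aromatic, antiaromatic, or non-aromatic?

All ring atoms are sp² and supply a p orbital to the ring (the double-bond atoms are sp², each contributing one p electron; the boron has an empty p orbital); the conjugation is uninterrupted.
Counting π electrons: 2 × 2 = 4 from the double-bond units + 0 from the BH atom = 4.
4 is a 4n count (n = 1), so the planar conjugated ring is antiaromatic.

Antiaromatic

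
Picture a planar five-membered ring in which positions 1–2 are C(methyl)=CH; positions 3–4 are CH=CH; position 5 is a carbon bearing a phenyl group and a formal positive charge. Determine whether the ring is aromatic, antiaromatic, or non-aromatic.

All ring atoms are sp² and supply a p orbital to the ring (each doubly-bonded ring atom is sp² with one p-orbital electron; the carbocation has an empty p orbital); the conjugation is uninterrupted.
π-electron count: 2 × 2 = 4 from the double-bond units + 0 from the C(phenyl)(+) atom = 4.
4 is a 4n count (n = 1), so the planar conjugated ring is antiaromatic.

Antiaromatic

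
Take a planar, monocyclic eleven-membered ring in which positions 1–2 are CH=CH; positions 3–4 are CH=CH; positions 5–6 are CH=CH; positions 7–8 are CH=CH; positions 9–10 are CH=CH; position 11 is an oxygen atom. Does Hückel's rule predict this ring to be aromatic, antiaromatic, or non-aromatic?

Antiaromatic

All ring atoms are sp² and supply a p orbital to the ring (the double-bond atoms are sp², each contributing one p electron; the oxygen donates one lone pair from its p orbital); the conjugation is uninterrupted.
Tallying contributions gives 5 × 2 = 10 from the double-bond units + 2 from the O atom = 12.
With 12 = 4·3 π electrons, Hückel's rule classifies the planar ring as antiaromatic.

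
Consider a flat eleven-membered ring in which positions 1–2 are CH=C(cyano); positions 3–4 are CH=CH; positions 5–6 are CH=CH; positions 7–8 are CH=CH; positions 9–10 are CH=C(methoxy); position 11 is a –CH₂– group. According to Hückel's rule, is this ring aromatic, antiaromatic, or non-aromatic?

Non-aromatic

The CH2 carbon is saturated: the tetrahedral CH₂ carbon is sp³ and has no p orbital in the ring π system. Conjugation is not continuous around the ring.
Without a continuous loop of overlapping p orbitals the Hückel electron count never comes into play.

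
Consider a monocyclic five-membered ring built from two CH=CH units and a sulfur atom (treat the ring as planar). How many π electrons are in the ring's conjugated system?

6

All ring atoms are sp² and supply a p orbital to the ring (every atom in a ring double bond is sp² and brings one electron to the p orbital; the sulfur donates one lone pair from its p orbital); the conjugation is uninterrupted.
Tallying contributions gives 2 × 2 = 4 from the double-bond units + 2 from the S atom = 6.
(The species described is thiophene.)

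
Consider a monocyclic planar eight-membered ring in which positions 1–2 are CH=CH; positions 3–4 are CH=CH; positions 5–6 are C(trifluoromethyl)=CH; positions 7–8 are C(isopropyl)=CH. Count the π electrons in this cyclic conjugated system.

The p orbitals form a continuous loop: each doubly-bonded ring atom is sp² with one p-orbital electron. The ring is fully conjugated.
Tallying contributions gives 4 × 2 = 8 from the 4 double-bond units.

8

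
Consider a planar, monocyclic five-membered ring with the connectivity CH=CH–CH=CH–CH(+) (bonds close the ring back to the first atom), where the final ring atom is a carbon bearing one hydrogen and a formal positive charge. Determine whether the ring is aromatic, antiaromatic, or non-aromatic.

Antiaromatic

Every ring atom contributes a p orbital perpendicular to the ring (each doubly-bonded ring atom is sp² with one p-orbital electron; the carbocation has an empty p orbital), so the π system is cyclic and fully conjugated.
Counting π electrons: 2 × 2 = 4 from the double-bond units + 0 from the CH(+) atom = 4.
4 is a 4n count (n = 1), so the planar conjugated ring is antiaromatic.
This is the cyclopentadienyl cation.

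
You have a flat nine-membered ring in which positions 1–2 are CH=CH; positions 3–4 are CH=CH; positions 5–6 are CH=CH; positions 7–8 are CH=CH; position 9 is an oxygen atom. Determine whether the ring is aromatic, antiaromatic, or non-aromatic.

Aromatic

Every ring atom contributes a p orbital perpendicular to the ring (every atom in a ring double bond is sp² and brings one electron to the p orbital; the oxygen donates one lone pair from its p orbital), so the π system is cyclic and fully conjugated.
Adding the contributions, 4 × 2 = 8 from the double-bond units + 2 from the O atom = 10.
10 = 4(2) + 2, which satisfies Hückel's 4n+2 rule.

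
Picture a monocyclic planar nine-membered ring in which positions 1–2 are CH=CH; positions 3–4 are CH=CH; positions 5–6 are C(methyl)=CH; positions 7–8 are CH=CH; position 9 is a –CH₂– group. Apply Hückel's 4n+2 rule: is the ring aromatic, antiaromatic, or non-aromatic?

The CH2 carbon is saturated: the tetrahedral CH₂ carbon is sp³ and has no p orbital in the ring π system. Conjugation is not continuous around the ring.
Without a continuous loop of overlapping p orbitals the Hückel electron count never comes into play.

Non-aromatic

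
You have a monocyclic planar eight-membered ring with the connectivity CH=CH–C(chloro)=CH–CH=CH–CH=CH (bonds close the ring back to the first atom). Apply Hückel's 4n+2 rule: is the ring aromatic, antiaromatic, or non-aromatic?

Antiaromatic

Every ring atom contributes a p orbital perpendicular to the ring (each doubly-bonded ring atom is sp² with one p-orbital electron), so the π system is cyclic and fully conjugated.
Counting π electrons: 4 × 2 = 8 from the 4 double-bond units.
8 is a 4n count (n = 2), so the planar conjugated ring is antiaromatic.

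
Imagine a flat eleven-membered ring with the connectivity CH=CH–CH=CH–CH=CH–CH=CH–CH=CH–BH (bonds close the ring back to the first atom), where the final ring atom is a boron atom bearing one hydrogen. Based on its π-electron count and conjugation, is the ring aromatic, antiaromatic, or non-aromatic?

Aromatic

All ring atoms are sp² and supply a p orbital to the ring (every atom in a ring double bond is sp² and brings one electron to the p orbital; the boron has an empty p orbital); the conjugation is uninterrupted.
Tallying contributions gives 5 × 2 = 10 from the double-bond units + 0 from the BH atom = 10.
That gives a 4n+2 count (10, n = 2).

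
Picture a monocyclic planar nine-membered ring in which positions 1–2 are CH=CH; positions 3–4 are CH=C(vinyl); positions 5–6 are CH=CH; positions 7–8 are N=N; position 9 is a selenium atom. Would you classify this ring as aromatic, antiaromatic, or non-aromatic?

Aromatic

Check conjugation: the double-bond atoms are sp², each contributing one p electron; each sp² =N– keeps its lone pair in-plane and puts one electron into the π system; the selenium donates one lone pair from its p orbital — every position has a p orbital, so the cyclic π system is continuous.
π-electron count: 4 × 2 = 8 from the double-bond units + 2 from the Se atom = 10.
That gives a 4n+2 count (10, n = 2).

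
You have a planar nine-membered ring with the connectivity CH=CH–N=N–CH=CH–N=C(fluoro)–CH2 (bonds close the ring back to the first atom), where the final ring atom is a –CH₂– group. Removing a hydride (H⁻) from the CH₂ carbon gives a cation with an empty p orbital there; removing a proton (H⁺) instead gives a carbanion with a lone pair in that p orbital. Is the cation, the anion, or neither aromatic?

The anion

Once that carbon is sp², every ring atom has a p orbital and both ions are fully conjugated.
Cation: 4 × 2 + 0 = 8 π electrons → 4(2), antiaromatic.
Anion: 4 × 2 + 2 = 10 π electrons → 4(2)+2, aromatic.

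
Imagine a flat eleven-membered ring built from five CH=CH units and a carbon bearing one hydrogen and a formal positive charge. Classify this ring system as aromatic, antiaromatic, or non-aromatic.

Aromatic

Every ring atom contributes a p orbital perpendicular to the ring (each doubly-bonded ring atom is sp² with one p-orbital electron; the carbocation has an empty p orbital), so the π system is cyclic and fully conjugated.
Counting π electrons: 5 × 2 = 10 from the double-bond units + 0 from the CH(+) atom = 10.
10 = 4(2) + 2, which satisfies Hückel's 4n+2 rule.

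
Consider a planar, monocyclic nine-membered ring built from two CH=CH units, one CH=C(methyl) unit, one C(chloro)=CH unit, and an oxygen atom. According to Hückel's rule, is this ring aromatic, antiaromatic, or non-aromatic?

Aromatic

Check conjugation: the double-bond atoms are sp², each contributing one p electron; the oxygen donates one lone pair from its p orbital — every position has a p orbital, so the cyclic π system is continuous.
Tallying contributions gives 4 × 2 = 8 from the double-bond units + 2 from the O atom = 10.
That gives a 4n+2 count (10, n = 2).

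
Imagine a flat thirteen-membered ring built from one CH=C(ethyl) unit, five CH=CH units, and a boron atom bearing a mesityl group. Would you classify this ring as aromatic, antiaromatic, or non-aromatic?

The p orbitals form a continuous loop: the double-bond atoms are sp², each contributing one p electron; the boron has an empty p orbital. The ring is fully conjugated.
π-electron count: 6 × 2 = 12 from the double-bond units + 0 from the B(mesityl) atom = 12.
A 4n π count (12, n = 3) in a planar conjugated ring means antiaromatic.

Antiaromatic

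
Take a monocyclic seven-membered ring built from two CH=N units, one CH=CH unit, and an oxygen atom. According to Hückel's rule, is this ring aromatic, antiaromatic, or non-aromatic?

Antiaromatic

The p orbitals form a continuous loop: each doubly-bonded ring atom is sp² with one p-orbital electron; each sp² =N– keeps its lone pair in-plane and puts one electron into the π system; the oxygen donates one lone pair from its p orbital. The ring is fully conjugated.
Counting π electrons: 3 × 2 = 6 from the double-bond units + 2 from the O atom = 8.
8 is a 4n count (n = 2), so the planar conjugated ring is antiaromatic.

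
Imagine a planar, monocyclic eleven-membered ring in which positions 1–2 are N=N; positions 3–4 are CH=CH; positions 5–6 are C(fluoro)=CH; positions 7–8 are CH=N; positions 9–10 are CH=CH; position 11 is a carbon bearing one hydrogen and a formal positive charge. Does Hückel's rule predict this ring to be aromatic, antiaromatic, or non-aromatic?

Aromatic

Check conjugation: the double-bond atoms are sp², each contributing one p electron; the doubly-bonded nitrogens are pyridine-type — their lone pairs lie in the ring plane, leaving one electron in the p orbital; the carbocation has an empty p orbital — every position has a p orbital, so the cyclic π system is continuous.
π-electron count: 5 × 2 = 10 from the double-bond units + 0 from the CH(+) atom = 10.
Since 10 = 4·2 + 2, the ring meets the 4n+2 criterion.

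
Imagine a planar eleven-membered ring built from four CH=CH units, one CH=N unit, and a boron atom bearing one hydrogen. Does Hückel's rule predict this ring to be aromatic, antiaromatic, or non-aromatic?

The p orbitals form a continuous loop: the double-bond atoms are sp², each contributing one p electron; each sp² =N– keeps its lone pair in-plane and puts one electron into the π system; the boron has an empty p orbital. The ring is fully conjugated.
Tallying contributions gives 5 × 2 = 10 from the double-bond units + 0 from the BH atom = 10.
Since 10 = 4·2 + 2, the ring meets the 4n+2 criterion.

Aromatic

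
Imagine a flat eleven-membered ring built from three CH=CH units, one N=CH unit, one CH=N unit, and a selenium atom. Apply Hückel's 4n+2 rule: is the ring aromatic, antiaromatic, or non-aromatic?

Antiaromatic

All ring atoms are sp² and supply a p orbital to the ring (every atom in a ring double bond is sp² and brings one electron to the p orbital; each sp² =N– keeps its lone pair in-plane and puts one electron into the π system; the selenium donates one lone pair from its p orbital); the conjugation is uninterrupted.
Adding the contributions, 5 × 2 = 10 from the double-bond units + 2 from the Se atom = 12.
12 = 4(3); a planar, fully conjugated 4n system is antiaromatic.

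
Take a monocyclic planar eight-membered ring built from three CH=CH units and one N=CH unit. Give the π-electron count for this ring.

Every ring atom contributes a p orbital perpendicular to the ring (each doubly-bonded ring atom is sp² with one p-orbital electron; each sp² =N– keeps its lone pair in-plane and puts one electron into the π system), so the π system is cyclic and fully conjugated.
π-electron count: 4 × 2 = 8 from the 4 double-bond units.

8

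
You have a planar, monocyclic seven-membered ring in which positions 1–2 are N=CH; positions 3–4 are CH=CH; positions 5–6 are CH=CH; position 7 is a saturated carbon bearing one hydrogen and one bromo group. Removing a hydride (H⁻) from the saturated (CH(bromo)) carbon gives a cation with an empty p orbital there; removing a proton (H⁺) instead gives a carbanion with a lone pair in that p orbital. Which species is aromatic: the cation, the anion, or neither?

In both ions every ring atom is sp² and contributes a p orbital, so both rings are fully conjugated.
Cation: 3 × 2 + 0 = 6 π electrons → 4(1)+2, aromatic.
Anion: 3 × 2 + 2 = 8 π electrons → 4(2), antiaromatic.

The cation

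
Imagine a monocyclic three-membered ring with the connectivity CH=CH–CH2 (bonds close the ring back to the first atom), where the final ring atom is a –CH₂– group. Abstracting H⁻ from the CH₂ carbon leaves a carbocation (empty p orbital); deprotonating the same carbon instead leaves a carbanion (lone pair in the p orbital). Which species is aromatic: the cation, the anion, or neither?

In either ion the ring is fully conjugated: every atom, including the new sp² carbon, supplies a p orbital.
Cation: 1 × 2 + 0 = 2 π electrons → 4(0)+2, aromatic.
Anion: 1 × 2 + 2 = 4 π electrons → 4(1), antiaromatic.

The cation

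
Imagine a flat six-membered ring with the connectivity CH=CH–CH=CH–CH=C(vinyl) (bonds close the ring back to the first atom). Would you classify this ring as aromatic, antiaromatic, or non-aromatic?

Aromatic

All ring atoms are sp² and supply a p orbital to the ring (the double-bond atoms are sp², each contributing one p electron); the conjugation is uninterrupted.
Tallying contributions gives 3 × 2 = 6 from the 3 double-bond units.
That gives a 4n+2 count (6, n = 1).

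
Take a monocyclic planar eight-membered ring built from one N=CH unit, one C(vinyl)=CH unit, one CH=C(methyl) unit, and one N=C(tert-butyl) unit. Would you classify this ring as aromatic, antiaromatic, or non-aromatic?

The p orbitals form a continuous loop: each doubly-bonded ring atom is sp² with one p-orbital electron; the doubly-bonded nitrogens are pyridine-type — their lone pairs lie in the ring plane, leaving one electron in the p orbital. The ring is fully conjugated.
π-electron count: 4 × 2 = 8 from the 4 double-bond units.
8 is a 4n count (n = 2), so the planar conjugated ring is antiaromatic.

Antiaromatic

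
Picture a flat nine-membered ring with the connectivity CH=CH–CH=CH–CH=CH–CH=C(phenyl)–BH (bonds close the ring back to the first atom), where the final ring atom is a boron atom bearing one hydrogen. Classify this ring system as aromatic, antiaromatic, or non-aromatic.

Antiaromatic

Check conjugation: every atom in a ring double bond is sp² and brings one electron to the p orbital; the boron has an empty p orbital — every position has a p orbital, so the cyclic π system is continuous.
π-electron count: 4 × 2 = 8 from the double-bond units + 0 from the BH atom = 8.
With 8 = 4·2 π electrons, Hückel's rule classifies the planar ring as antiaromatic.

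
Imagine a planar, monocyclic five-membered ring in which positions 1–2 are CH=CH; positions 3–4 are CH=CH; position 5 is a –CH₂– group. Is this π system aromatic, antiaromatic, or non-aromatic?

Non-aromatic

At the CH2 position, the tetrahedral CH₂ carbon is sp³ and has no p orbital in the ring π system; the ring's p-orbital overlap is broken there.
Without a continuous loop of overlapping p orbitals the Hückel electron count never comes into play.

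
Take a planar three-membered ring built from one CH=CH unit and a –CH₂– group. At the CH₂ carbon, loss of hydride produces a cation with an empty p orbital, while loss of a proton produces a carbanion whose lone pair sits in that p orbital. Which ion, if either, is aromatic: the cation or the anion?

Once that carbon is sp², every ring atom has a p orbital and both ions are fully conjugated.
Cation: 1 × 2 + 0 = 2 π electrons → 4(0)+2, aromatic.
Anion: 1 × 2 + 2 = 4 π electrons → 4(1), antiaromatic.

The cation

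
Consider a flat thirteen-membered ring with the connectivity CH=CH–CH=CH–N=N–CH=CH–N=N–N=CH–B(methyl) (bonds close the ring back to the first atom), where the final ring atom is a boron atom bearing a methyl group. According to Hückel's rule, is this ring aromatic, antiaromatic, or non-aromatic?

Every ring atom contributes a p orbital perpendicular to the ring (each doubly-bonded ring atom is sp² with one p-orbital electron; each sp² =N– keeps its lone pair in-plane and puts one electron into the π system; the boron has an empty p orbital), so the π system is cyclic and fully conjugated.
Adding the contributions, 6 × 2 = 12 from the double-bond units + 0 from the B(methyl) atom = 12.
With 12 = 4·3 π electrons, Hückel's rule classifies the planar ring as antiaromatic.

Antiaromatic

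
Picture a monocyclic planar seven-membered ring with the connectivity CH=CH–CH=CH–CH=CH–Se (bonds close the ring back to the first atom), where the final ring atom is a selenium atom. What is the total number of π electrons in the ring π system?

8

Every ring atom contributes a p orbital perpendicular to the ring (every atom in a ring double bond is sp² and brings one electron to the p orbital; the selenium donates one lone pair from its p orbital), so the π system is cyclic and fully conjugated.
Tallying contributions gives 3 × 2 = 6 from the double-bond units + 2 from the Se atom = 8.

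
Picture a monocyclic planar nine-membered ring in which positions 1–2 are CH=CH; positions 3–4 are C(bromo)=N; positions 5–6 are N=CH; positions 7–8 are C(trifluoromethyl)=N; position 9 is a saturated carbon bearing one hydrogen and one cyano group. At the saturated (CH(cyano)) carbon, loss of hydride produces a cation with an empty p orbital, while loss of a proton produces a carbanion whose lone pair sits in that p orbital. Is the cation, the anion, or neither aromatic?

Both ions have a continuous loop of p orbitals — each ring atom is sp².
Cation: 4 × 2 + 0 = 8 π electrons → 4(2), antiaromatic.
Anion: 4 × 2 + 2 = 10 π electrons → 4(2)+2, aromatic.

The anion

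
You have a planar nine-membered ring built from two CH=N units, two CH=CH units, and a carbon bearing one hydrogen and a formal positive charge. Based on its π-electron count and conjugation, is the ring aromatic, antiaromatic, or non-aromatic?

Every ring atom contributes a p orbital perpendicular to the ring (each doubly-bonded ring atom is sp² with one p-orbital electron; the doubly-bonded nitrogens are pyridine-type — their lone pairs lie in the ring plane, leaving one electron in the p orbital; the carbocation has an empty p orbital), so the π system is cyclic and fully conjugated.
Counting π electrons: 4 × 2 = 8 from the double-bond units + 0 from the CH(+) atom = 8.
With 8 = 4·2 π electrons, Hückel's rule classifies the planar ring as antiaromatic.

Antiaromatic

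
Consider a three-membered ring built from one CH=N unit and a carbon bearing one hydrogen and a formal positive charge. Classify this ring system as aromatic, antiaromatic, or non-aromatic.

Aromatic

The p orbitals form a continuous loop: each doubly-bonded ring atom is sp² with one p-orbital electron; each =N– nitrogen is pyridine-type (lone pair in the sp² plane, one electron in the p orbital); the carbocation has an empty p orbital. The ring is fully conjugated.
Tallying contributions gives 1 × 2 = 2 from the double-bond unit + 0 from the CH(+) atom = 2.
That gives a 4n+2 count (2, n = 0).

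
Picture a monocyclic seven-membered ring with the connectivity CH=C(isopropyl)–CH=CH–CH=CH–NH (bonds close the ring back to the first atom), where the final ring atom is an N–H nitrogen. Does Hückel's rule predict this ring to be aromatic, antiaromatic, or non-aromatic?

Every ring atom contributes a p orbital perpendicular to the ring (the double-bond atoms are sp², each contributing one p electron; the pyrrole-type nitrogen donates its lone pair from the p orbital), so the π system is cyclic and fully conjugated.
π-electron count: 3 × 2 = 6 from the double-bond units + 2 from the NH atom = 8.
With 8 = 4·2 π electrons, Hückel's rule classifies the planar ring as antiaromatic.

Antiaromatic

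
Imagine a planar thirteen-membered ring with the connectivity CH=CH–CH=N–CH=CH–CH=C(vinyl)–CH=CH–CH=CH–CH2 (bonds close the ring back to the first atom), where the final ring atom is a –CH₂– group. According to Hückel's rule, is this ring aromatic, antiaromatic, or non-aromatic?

The CH2 position has four σ bonds — the tetrahedral CH₂ carbon is sp³ and has no p orbital in the ring π system — so the cyclic conjugation is interrupted.
A ring that is not fully conjugated cannot be aromatic or antiaromatic regardless of its π-electron count.

Non-aromatic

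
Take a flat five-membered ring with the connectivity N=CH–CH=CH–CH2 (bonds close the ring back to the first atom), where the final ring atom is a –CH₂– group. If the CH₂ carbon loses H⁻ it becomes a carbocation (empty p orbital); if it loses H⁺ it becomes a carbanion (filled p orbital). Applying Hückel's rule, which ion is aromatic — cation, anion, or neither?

Both ions have a continuous loop of p orbitals — each ring atom is sp².
Cation: 2 × 2 + 0 = 4 π electrons → 4(1), antiaromatic.
Anion: 2 × 2 + 2 = 6 π electrons → 4(1)+2, aromatic.

The anion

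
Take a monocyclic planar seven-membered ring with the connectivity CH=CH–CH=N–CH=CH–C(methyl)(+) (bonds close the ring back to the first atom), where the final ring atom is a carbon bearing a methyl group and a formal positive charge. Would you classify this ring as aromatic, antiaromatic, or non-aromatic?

The p orbitals form a continuous loop: every atom in a ring double bond is sp² and brings one electron to the p orbital; each =N– nitrogen is pyridine-type (lone pair in the sp² plane, one electron in the p orbital); the carbocation has an empty p orbital. The ring is fully conjugated.
π-electron count: 3 × 2 = 6 from the double-bond units + 0 from the C(methyl)(+) atom = 6.
Since 6 = 4·1 + 2, the ring meets the 4n+2 criterion.

Aromatic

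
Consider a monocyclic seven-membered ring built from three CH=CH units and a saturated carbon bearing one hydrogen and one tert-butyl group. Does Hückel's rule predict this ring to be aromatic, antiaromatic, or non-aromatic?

The CH(tert-butyl) carbon is saturated: that saturated carbon is sp³ and has no p orbital in the ring π system. Conjugation is not continuous around the ring.
Without a continuous loop of overlapping p orbitals the Hückel electron count never comes into play.

Non-aromatic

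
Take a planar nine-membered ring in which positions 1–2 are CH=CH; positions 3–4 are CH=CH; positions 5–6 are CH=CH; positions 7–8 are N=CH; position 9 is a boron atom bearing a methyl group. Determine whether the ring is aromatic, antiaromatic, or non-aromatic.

Antiaromatic

Check conjugation: every atom in a ring double bond is sp² and brings one electron to the p orbital; each =N– nitrogen is pyridine-type (lone pair in the sp² plane, one electron in the p orbital); the boron has an empty p orbital — every position has a p orbital, so the cyclic π system is continuous.
Tallying contributions gives 4 × 2 = 8 from the double-bond units + 0 from the B(methyl) atom = 8.
With 8 = 4·2 π electrons, Hückel's rule classifies the planar ring as antiaromatic.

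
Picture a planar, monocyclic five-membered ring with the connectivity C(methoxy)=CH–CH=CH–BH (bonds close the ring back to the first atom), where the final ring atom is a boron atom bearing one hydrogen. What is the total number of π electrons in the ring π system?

4

Every ring atom contributes a p orbital perpendicular to the ring (each doubly-bonded ring atom is sp² with one p-orbital electron; the boron has an empty p orbital), so the π system is cyclic and fully conjugated.
Counting π electrons: 2 × 2 = 4 from the double-bond units + 0 from the BH atom = 4.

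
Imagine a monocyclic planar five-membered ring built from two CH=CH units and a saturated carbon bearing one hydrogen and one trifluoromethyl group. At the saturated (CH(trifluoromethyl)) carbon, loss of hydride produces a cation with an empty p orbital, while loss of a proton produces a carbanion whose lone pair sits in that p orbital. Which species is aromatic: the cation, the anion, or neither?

The anion

Both ions have a continuous loop of p orbitals — each ring atom is sp².
Cation: 2 × 2 + 0 = 4 π electrons → 4(1), antiaromatic.
Anion: 2 × 2 + 2 = 6 π electrons → 4(1)+2, aromatic.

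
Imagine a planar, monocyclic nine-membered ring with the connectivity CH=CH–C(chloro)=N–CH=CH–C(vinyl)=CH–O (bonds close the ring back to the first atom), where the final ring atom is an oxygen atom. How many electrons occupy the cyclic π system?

The p orbitals form a continuous loop: the double-bond atoms are sp², each contributing one p electron; each =N– nitrogen is pyridine-type (lone pair in the sp² plane, one electron in the p orbital); the oxygen donates one lone pair from its p orbital. The ring is fully conjugated.
Tallying contributions gives 4 × 2 = 8 from the double-bond units + 2 from the O atom = 10.

10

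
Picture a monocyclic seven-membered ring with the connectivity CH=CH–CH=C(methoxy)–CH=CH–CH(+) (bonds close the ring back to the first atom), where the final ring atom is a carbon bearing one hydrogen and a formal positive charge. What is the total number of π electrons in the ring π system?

All ring atoms are sp² and supply a p orbital to the ring (each doubly-bonded ring atom is sp² with one p-orbital electron; the carbocation has an empty p orbital); the conjugation is uninterrupted.
Adding the contributions, 3 × 2 = 6 from the double-bond units + 0 from the CH(+) atom = 6.

6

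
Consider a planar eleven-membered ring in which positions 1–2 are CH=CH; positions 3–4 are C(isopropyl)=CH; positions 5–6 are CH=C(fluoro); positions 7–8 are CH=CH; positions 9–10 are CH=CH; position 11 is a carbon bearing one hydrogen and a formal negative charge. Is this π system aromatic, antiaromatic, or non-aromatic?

Antiaromatic

The p orbitals form a continuous loop: every atom in a ring double bond is sp² and brings one electron to the p orbital; the carbanion's lone pair occupies the p orbital. The ring is fully conjugated.
Counting π electrons: 5 × 2 = 10 from the double-bond units + 2 from the CH(-) atom = 12.
12 = 4(3); a planar, fully conjugated 4n system is antiaromatic.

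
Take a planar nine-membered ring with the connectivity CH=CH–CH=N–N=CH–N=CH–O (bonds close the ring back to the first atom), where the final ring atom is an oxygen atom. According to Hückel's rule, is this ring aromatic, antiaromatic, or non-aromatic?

Aromatic

All ring atoms are sp² and supply a p orbital to the ring (the double-bond atoms are sp², each contributing one p electron; the doubly-bonded nitrogens are pyridine-type — their lone pairs lie in the ring plane, leaving one electron in the p orbital; the oxygen donates one lone pair from its p orbital); the conjugation is uninterrupted.
Adding the contributions, 4 × 2 = 8 from the double-bond units + 2 from the O atom = 10.
With 10 π electrons (n = 2), the Hückel 4n+2 condition holds.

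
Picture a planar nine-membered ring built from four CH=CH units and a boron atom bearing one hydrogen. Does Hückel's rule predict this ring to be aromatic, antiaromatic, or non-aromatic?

Antiaromatic

Check conjugation: every atom in a ring double bond is sp² and brings one electron to the p orbital; the boron has an empty p orbital — every position has a p orbital, so the cyclic π system is continuous.
π-electron count: 4 × 2 = 8 from the double-bond units + 0 from the BH atom = 8.
With 8 = 4·2 π electrons, Hückel's rule classifies the planar ring as antiaromatic.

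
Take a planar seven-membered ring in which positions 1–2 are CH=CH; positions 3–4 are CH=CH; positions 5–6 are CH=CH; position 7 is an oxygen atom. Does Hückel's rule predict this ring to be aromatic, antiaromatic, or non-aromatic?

All ring atoms are sp² and supply a p orbital to the ring (the double-bond atoms are sp², each contributing one p electron; the oxygen donates one lone pair from its p orbital); the conjugation is uninterrupted.
Counting π electrons: 3 × 2 = 6 from the double-bond units + 2 from the O atom = 8.
A 4n π count (8, n = 2) in a planar conjugated ring means antiaromatic.

Antiaromatic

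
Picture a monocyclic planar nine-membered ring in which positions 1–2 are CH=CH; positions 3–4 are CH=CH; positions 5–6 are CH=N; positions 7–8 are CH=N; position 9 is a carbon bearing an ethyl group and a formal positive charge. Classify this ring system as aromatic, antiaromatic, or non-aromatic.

Antiaromatic

All ring atoms are sp² and supply a p orbital to the ring (every atom in a ring double bond is sp² and brings one electron to the p orbital; each =N– nitrogen is pyridine-type (lone pair in the sp² plane, one electron in the p orbital); the carbocation has an empty p orbital); the conjugation is uninterrupted.
Counting π electrons: 4 × 2 = 8 from the double-bond units + 0 from the C(ethyl)(+) atom = 8.
8 = 4(2); a planar, fully conjugated 4n system is antiaromatic.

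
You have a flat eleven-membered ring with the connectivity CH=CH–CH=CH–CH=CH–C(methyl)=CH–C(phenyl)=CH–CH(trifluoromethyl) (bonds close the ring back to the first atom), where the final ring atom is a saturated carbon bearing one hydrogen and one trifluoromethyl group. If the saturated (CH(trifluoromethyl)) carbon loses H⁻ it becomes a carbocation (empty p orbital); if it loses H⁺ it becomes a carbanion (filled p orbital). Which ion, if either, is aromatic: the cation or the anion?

In either ion the ring is fully conjugated: every atom, including the new sp² carbon, supplies a p orbital.
Cation: 5 × 2 + 0 = 10 π electrons → 4(2)+2, aromatic.
Anion: 5 × 2 + 2 = 12 π electrons → 4(3), antiaromatic.

The cation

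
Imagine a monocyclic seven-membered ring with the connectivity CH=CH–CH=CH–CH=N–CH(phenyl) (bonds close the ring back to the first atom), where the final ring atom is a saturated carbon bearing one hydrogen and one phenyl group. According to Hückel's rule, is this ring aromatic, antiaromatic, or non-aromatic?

Non-aromatic

The CH(phenyl) carbon is saturated: that saturated carbon is sp³ and has no p orbital in the ring π system. Conjugation is not continuous around the ring.
A ring that is not fully conjugated cannot be aromatic or antiaromatic regardless of its π-electron count.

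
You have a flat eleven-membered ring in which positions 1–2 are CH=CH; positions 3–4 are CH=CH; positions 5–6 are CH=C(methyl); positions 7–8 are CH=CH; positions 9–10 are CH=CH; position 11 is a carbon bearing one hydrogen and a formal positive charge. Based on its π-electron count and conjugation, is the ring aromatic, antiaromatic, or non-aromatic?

Aromatic

Every ring atom contributes a p orbital perpendicular to the ring (the double-bond atoms are sp², each contributing one p electron; the carbocation has an empty p orbital), so the π system is cyclic and fully conjugated.
Adding the contributions, 5 × 2 = 10 from the double-bond units + 0 from the CH(+) atom = 10.
10 = 4(2) + 2, which satisfies Hückel's 4n+2 rule.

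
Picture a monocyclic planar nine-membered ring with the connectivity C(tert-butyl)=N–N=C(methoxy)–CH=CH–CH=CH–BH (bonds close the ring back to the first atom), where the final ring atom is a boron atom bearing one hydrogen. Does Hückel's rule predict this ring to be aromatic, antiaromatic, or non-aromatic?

Antiaromatic

All ring atoms are sp² and supply a p orbital to the ring (every atom in a ring double bond is sp² and brings one electron to the p orbital; each sp² =N– keeps its lone pair in-plane and puts one electron into the π system; the boron has an empty p orbital); the conjugation is uninterrupted.
Adding the contributions, 4 × 2 = 8 from the double-bond units + 0 from the BH atom = 8.
With 8 = 4·2 π electrons, Hückel's rule classifies the planar ring as antiaromatic.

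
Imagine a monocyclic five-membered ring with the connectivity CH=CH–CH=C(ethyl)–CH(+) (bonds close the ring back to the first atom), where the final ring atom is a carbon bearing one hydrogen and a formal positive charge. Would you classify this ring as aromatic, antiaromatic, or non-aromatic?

Antiaromatic

The p orbitals form a continuous loop: each doubly-bonded ring atom is sp² with one p-orbital electron; the carbocation has an empty p orbital. The ring is fully conjugated.
Adding the contributions, 2 × 2 = 4 from the double-bond units + 0 from the CH(+) atom = 4.
With 4 = 4·1 π electrons, Hückel's rule classifies the planar ring as antiaromatic.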